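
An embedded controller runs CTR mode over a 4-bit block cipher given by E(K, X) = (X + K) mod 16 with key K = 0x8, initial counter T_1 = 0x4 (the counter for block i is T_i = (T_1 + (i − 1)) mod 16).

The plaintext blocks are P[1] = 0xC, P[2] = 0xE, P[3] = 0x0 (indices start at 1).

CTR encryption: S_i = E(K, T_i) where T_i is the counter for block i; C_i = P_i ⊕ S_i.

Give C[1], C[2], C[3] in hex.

C[1] = 0x0, C[2] = 0x3, C[3] = 0xE

C[1]: T = 0x4, S = E(K, T) = 0xC; 0xC ⊕ 0xC = 0x0.
C[2]: T = 0x5, S = E(K, T) = 0xD; 0xE ⊕ 0xD = 0x3.
C[3]: T = 0x6, S = E(K, T) = 0xE; 0x0 ⊕ 0xE = 0xE.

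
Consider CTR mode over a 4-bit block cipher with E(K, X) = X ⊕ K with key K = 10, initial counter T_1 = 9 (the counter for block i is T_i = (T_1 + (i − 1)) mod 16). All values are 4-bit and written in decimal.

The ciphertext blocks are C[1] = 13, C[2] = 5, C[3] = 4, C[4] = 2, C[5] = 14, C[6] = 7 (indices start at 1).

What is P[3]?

CTR decryption: S_i = E(K, T_i) where T_i is the counter for block i; P_i = C_i ⊕ S_i.
P[3]: T = 11, S = E(K, T) = 1; 4 ⊕ 1 = 5.

P[3] = 5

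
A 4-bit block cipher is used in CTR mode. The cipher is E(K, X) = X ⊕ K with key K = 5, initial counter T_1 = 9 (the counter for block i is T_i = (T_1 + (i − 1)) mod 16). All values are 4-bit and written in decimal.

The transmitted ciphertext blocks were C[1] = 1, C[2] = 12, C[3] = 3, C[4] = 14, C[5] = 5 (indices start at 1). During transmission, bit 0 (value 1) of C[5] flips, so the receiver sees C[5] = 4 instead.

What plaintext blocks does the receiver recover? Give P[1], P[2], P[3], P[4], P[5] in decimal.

CTR decryption: S_i = E(K, T_i) where T_i is the counter for block i; P_i = C_i ⊕ S_i.
Only C[5] changed, to 4. In CTR, a change in C_i flips the same bit in P_i only; the keystream is unaffected. Decrypting the received ciphertext:
P[1]: T = 9, S = E(K, T) = 12; 1 ⊕ 12 = 13.
P[2]: T = 10, S = E(K, T) = 15; 12 ⊕ 15 = 3.
P[3]: T = 11, S = E(K, T) = 14; 3 ⊕ 14 = 13.
P[4]: T = 12, S = E(K, T) = 9; 14 ⊕ 9 = 7.
P[5]: T = 13, S = E(K, T) = 8; 4 ⊕ 8 = 12.
Blocks that differ from the original plaintext: P[5].

P[1] = 13, P[2] = 3, P[3] = 13, P[4] = 7, P[5] = 12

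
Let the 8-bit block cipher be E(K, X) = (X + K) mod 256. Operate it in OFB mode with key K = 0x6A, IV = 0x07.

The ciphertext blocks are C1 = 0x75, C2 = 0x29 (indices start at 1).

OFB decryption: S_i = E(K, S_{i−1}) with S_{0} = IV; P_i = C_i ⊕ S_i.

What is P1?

P1 = 0x04

P1: S = E(K, 0x07) = 0x71; 0x75 ⊕ 0x71 = 0x04.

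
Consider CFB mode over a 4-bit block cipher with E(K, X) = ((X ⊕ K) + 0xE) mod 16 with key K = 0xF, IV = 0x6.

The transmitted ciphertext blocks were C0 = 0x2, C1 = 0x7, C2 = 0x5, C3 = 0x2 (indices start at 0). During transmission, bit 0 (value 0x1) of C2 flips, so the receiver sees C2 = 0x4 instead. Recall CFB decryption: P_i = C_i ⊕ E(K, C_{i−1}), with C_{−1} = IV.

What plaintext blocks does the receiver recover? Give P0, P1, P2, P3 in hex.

Only C2 changed, to 0x4. In CFB, a change in C_i flips the same bit in P_i and garbles P_{i+1}. Decrypting the received ciphertext:
P0: E(K, 0x6) = 0x7; 0x2 ⊕ 0x7 = 0x5.
P1: E(K, 0x2) = 0xB; 0x7 ⊕ 0xB = 0xC.
P2: E(K, 0x7) = 0x6; 0x4 ⊕ 0x6 = 0x2.
P3: E(K, 0x4) = 0x9; 0x2 ⊕ 0x9 = 0xB.
Blocks that differ from the original plaintext: P2, P3.

P0 = 0x5, P1 = 0xC, P2 = 0x2, P3 = 0xB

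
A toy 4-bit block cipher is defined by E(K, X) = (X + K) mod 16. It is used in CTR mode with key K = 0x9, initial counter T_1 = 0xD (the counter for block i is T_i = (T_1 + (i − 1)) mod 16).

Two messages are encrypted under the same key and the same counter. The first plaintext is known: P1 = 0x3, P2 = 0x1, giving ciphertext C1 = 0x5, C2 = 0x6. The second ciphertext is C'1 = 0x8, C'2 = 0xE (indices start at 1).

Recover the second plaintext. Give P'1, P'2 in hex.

In CTR with a reused counter, both messages share the same keystream S_i, so C_i ⊕ C'_i = P_i ⊕ P'_i and thus P'_i = P_i ⊕ C_i ⊕ C'_i.
P'1: 0x3 ⊕ 0x5 ⊕ 0x8 = 0xE.
P'2: 0x1 ⊕ 0x6 ⊕ 0xE = 0x9.

P'1 = 0xE, P'2 = 0x9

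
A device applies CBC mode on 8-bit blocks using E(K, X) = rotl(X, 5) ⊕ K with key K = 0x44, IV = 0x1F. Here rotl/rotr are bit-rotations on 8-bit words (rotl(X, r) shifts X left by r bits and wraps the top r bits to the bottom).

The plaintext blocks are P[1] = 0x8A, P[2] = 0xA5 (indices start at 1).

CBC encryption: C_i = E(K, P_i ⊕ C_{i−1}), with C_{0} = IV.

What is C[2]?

C[1]: P[1] ⊕ 0x1F = 0x95; E(K, 0x95) = 0xF6.
C[2]: P[2] ⊕ 0xF6 = 0x53; E(K, 0x53) = 0x2E.

C[2] = 0x2E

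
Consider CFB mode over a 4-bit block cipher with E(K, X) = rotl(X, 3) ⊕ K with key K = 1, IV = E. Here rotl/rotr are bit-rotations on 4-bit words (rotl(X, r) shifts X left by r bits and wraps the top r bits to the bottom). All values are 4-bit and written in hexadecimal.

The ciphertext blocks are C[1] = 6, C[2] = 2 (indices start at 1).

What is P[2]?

CFB decryption: P_i = C_i ⊕ E(K, C_{i−1}), with C_{0} = IV.
P[2]: E(K, 6) = 2; 2 ⊕ 2 = 0.

P[2] = 0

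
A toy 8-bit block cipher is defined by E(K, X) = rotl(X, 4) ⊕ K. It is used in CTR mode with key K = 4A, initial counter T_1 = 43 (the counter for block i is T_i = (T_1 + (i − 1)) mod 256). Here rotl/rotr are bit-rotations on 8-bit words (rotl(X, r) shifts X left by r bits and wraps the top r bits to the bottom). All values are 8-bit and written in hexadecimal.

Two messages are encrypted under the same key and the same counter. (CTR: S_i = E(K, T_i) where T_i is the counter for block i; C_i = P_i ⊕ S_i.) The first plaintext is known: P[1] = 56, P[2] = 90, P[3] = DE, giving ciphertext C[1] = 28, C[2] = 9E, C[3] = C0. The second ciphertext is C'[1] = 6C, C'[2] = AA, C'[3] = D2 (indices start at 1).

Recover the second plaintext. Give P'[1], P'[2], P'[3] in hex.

In CTR with a reused counter, both messages share the same keystream S_i, so C_i ⊕ C'_i = P_i ⊕ P'_i and thus P'_i = P_i ⊕ C_i ⊕ C'_i.
P'[1]: 56 ⊕ 28 ⊕ 6C = 12.
P'[2]: 90 ⊕ 9E ⊕ AA = A4.
P'[3]: DE ⊕ C0 ⊕ D2 = CC.

P'[1] = 12, P'[2] = A4, P'[3] = CC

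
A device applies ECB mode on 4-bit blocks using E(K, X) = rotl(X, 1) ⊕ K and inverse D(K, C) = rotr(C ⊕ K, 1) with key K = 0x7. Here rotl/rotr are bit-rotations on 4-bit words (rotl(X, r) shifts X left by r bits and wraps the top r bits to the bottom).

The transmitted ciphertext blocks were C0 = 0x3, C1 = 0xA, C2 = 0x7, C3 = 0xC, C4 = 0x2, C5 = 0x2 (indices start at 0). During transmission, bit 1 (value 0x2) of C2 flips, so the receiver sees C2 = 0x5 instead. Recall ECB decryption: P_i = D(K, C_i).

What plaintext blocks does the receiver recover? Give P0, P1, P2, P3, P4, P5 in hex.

Only C2 changed, to 0x5. In ECB, a change in C_i affects only P_i. Decrypting the received ciphertext:
P0: D(K, 0x3) = 0x2.
P1: D(K, 0xA) = 0xE.
P2: D(K, 0x5) = 0x1.
P3: D(K, 0xC) = 0xD.
P4: D(K, 0x2) = 0xA.
P5: D(K, 0x2) = 0xA.
Blocks that differ from the original plaintext: P2.

P0 = 0x2, P1 = 0xE, P2 = 0x1, P3 = 0xD, P4 = 0xA, P5 = 0xA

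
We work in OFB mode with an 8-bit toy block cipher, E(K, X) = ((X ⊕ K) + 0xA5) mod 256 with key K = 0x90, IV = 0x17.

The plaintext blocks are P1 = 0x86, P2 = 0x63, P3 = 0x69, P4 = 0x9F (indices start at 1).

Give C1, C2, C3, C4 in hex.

C1 = 0xAA, C2 = 0x02, C3 = 0xFF, C4 = 0x34

OFB encryption: S_i = E(K, S_{i−1}) with S_{0} = IV; C_i = P_i ⊕ S_i.
C1: S = E(K, 0x17) = 0x2C; 0x86 ⊕ 0x2C = 0xAA.
C2: S = E(K, 0x2C) = 0x61; 0x63 ⊕ 0x61 = 0x02.
C3: S = E(K, 0x61) = 0x96; 0x69 ⊕ 0x96 = 0xFF.
C4: S = E(K, 0x96) = 0xAB; 0x9F ⊕ 0xAB = 0x34.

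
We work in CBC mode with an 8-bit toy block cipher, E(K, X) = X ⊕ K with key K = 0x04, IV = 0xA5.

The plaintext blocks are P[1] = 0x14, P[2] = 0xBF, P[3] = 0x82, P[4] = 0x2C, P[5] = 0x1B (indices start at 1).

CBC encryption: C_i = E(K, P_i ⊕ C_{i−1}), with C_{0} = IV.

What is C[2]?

C[1]: P[1] ⊕ 0xA5 = 0xB1; E(K, 0xB1) = 0xB5.
C[2]: P[2] ⊕ 0xB5 = 0x0A; E(K, 0x0A) = 0x0E.

C[2] = 0x0E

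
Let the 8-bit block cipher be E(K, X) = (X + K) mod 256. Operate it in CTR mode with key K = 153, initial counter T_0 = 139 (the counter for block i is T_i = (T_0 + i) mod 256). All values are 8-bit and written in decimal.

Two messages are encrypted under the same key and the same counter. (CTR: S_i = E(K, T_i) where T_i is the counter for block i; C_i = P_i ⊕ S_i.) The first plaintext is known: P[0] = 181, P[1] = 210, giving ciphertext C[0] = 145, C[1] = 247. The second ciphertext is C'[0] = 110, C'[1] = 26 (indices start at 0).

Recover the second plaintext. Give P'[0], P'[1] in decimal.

P'[0] = 74, P'[1] = 63

In CTR with a reused counter, both messages share the same keystream S_i, so C_i ⊕ C'_i = P_i ⊕ P'_i and thus P'_i = P_i ⊕ C_i ⊕ C'_i.
P'[0]: 181 ⊕ 145 ⊕ 110 = 74.
P'[1]: 210 ⊕ 247 ⊕ 26 = 63.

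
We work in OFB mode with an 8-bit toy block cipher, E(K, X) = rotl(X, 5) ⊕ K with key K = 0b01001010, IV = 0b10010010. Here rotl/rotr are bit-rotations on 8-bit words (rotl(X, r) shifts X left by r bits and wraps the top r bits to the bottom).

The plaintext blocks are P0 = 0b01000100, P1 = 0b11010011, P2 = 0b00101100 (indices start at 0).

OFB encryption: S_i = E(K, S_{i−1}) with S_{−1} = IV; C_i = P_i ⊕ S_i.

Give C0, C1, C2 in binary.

C0: S = E(K, 0b10010010) = 0b00011000; 0b01000100 ⊕ 0b00011000 = 0b01011100.
C1: S = E(K, 0b00011000) = 0b01001001; 0b11010011 ⊕ 0b01001001 = 0b10011010.
C2: S = E(K, 0b01001001) = 0b01100011; 0b00101100 ⊕ 0b01100011 = 0b01001111.

C0 = 0b01011100, C1 = 0b10011010, C2 = 0b01001111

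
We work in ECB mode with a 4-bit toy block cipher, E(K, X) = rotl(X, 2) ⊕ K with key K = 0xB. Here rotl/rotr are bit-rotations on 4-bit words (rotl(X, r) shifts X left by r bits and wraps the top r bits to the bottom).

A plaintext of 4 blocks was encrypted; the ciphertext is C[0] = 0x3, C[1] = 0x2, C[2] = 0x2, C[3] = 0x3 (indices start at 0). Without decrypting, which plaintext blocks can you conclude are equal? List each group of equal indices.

ECB encrypts each block independently with the same key, so equal ciphertext blocks imply equal plaintext blocks.
C[0] = C[3] = 0x3, so P[0] = P[3].
C[1] = C[2] = 0x2, so P[1] = P[2].

P[0] = P[3]; P[1] = P[2]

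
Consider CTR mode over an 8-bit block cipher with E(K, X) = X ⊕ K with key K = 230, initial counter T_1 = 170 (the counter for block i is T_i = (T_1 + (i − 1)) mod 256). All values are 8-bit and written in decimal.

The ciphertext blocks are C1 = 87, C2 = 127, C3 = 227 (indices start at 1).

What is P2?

CTR decryption: S_i = E(K, T_i) where T_i is the counter for block i; P_i = C_i ⊕ S_i.
P2: T = 171, S = E(K, T) = 77; 127 ⊕ 77 = 50.

P2 = 50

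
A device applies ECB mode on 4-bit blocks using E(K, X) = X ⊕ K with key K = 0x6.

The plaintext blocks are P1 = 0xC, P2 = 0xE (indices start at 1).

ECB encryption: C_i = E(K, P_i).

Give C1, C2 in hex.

C1: E(K, 0xC) = 0xA.
C2: E(K, 0xE) = 0x8.

C1 = 0xA, C2 = 0x8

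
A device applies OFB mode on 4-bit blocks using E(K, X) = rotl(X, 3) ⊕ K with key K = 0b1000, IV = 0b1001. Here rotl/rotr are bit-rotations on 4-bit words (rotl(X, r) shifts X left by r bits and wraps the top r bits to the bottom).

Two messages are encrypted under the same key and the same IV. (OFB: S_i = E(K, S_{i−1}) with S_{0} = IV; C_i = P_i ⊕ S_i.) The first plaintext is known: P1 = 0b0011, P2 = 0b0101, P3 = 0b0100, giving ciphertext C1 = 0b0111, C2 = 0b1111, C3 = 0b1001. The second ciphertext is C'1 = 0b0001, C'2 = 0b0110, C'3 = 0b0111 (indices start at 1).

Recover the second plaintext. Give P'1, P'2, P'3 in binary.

In OFB with a reused IV, both messages share the same keystream S_i, so C_i ⊕ C'_i = P_i ⊕ P'_i and thus P'_i = P_i ⊕ C_i ⊕ C'_i.
P'1: 0b0011 ⊕ 0b0111 ⊕ 0b0001 = 0b0101.
P'2: 0b0101 ⊕ 0b1111 ⊕ 0b0110 = 0b1100.
P'3: 0b0100 ⊕ 0b1001 ⊕ 0b0111 = 0b1010.

P'1 = 0b0101, P'2 = 0b1100, P'3 = 0b1010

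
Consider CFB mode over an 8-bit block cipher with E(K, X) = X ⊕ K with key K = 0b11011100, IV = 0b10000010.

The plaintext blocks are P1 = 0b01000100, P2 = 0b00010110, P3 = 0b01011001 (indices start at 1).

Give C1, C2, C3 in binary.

C1 = 0b00011010, C2 = 0b11010000, C3 = 0b01010101

CFB encryption: C_i = P_i ⊕ E(K, C_{i−1}), with C_{0} = IV.
C1: E(K, 0b10000010) = 0b01011110; 0b01000100 ⊕ 0b01011110 = 0b00011010.
C2: E(K, 0b00011010) = 0b11000110; 0b00010110 ⊕ 0b11000110 = 0b11010000.
C3: E(K, 0b11010000) = 0b00001100; 0b01011001 ⊕ 0b00001100 = 0b01010101.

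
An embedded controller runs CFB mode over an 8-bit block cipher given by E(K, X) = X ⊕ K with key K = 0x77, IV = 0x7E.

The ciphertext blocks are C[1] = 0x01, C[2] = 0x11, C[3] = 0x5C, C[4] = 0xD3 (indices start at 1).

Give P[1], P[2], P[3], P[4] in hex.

P[1] = 0x08, P[2] = 0x67, P[3] = 0x3A, P[4] = 0xF8

CFB decryption: P_i = C_i ⊕ E(K, C_{i−1}), with C_{0} = IV.
P[1]: E(K, 0x7E) = 0x09; 0x01 ⊕ 0x09 = 0x08.
P[2]: E(K, 0x01) = 0x76; 0x11 ⊕ 0x76 = 0x67.
P[3]: E(K, 0x11) = 0x66; 0x5C ⊕ 0x66 = 0x3A.
P[4]: E(K, 0x5C) = 0x2B; 0xD3 ⊕ 0x2B = 0xF8.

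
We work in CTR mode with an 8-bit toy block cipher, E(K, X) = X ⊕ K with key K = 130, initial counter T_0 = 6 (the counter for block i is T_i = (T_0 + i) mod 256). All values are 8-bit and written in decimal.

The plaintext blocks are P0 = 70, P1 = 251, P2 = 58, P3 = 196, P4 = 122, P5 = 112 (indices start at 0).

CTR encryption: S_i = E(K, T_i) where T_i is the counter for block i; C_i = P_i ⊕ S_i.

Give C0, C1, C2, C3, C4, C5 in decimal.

C0 = 194, C1 = 126, C2 = 176, C3 = 79, C4 = 242, C5 = 249

C0: T = 6, S = E(K, T) = 132; 70 ⊕ 132 = 194.
C1: T = 7, S = E(K, T) = 133; 251 ⊕ 133 = 126.
C2: T = 8, S = E(K, T) = 138; 58 ⊕ 138 = 176.
C3: T = 9, S = E(K, T) = 139; 196 ⊕ 139 = 79.
C4: T = 10, S = E(K, T) = 136; 122 ⊕ 136 = 242.
C5: T = 11, S = E(K, T) = 137; 112 ⊕ 137 = 249.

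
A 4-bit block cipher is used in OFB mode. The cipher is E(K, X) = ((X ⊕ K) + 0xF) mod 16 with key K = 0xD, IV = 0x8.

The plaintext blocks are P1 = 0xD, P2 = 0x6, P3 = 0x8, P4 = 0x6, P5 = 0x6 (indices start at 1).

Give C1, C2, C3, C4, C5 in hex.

C1 = 0x9, C2 = 0xE, C3 = 0xC, C4 = 0xE, C5 = 0x2

OFB encryption: S_i = E(K, S_{i−1}) with S_{0} = IV; C_i = P_i ⊕ S_i.
C1: S = E(K, 0x8) = 0x4; 0xD ⊕ 0x4 = 0x9.
C2: S = E(K, 0x4) = 0x8; 0x6 ⊕ 0x8 = 0xE.
C3: S = E(K, 0x8) = 0x4; 0x8 ⊕ 0x4 = 0xC.
C4: S = E(K, 0x4) = 0x8; 0x6 ⊕ 0x8 = 0xE.
C5: S = E(K, 0x8) = 0x4; 0x6 ⊕ 0x4 = 0x2.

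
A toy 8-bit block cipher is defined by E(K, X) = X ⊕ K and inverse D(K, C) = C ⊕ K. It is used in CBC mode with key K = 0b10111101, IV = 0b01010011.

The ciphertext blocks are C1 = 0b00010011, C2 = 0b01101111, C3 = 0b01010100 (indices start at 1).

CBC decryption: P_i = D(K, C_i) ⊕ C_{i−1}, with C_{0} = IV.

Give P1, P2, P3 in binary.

P1 = 0b11111101, P2 = 0b11000001, P3 = 0b10000110

P1: D(K, 0b00010011) = 0b10101110; 0b10101110 ⊕ 0b01010011 = 0b11111101.
P2: D(K, 0b01101111) = 0b11010010; 0b11010010 ⊕ 0b00010011 = 0b11000001.
P3: D(K, 0b01010100) = 0b11101001; 0b11101001 ⊕ 0b01101111 = 0b10000110.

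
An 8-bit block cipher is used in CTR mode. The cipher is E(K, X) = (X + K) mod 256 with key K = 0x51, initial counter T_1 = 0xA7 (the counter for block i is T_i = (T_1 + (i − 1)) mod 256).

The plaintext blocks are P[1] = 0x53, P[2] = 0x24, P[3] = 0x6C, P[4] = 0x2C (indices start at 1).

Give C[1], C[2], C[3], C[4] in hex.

CTR encryption: S_i = E(K, T_i) where T_i is the counter for block i; C_i = P_i ⊕ S_i.
C[1]: T = 0xA7, S = E(K, T) = 0xF8; 0x53 ⊕ 0xF8 = 0xAB.
C[2]: T = 0xA8, S = E(K, T) = 0xF9; 0x24 ⊕ 0xF9 = 0xDD.
C[3]: T = 0xA9, S = E(K, T) = 0xFA; 0x6C ⊕ 0xFA = 0x96.
C[4]: T = 0xAA, S = E(K, T) = 0xFB; 0x2C ⊕ 0xFB = 0xD7.

C[1] = 0xAB, C[2] = 0xDD, C[3] = 0x96, C[4] = 0xD7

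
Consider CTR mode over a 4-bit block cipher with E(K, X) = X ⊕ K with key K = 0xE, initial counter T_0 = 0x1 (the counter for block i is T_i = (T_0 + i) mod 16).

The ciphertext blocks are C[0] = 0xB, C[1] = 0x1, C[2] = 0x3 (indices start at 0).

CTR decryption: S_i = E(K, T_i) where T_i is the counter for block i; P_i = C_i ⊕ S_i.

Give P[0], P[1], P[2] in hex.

P[0] = 0x4, P[1] = 0xD, P[2] = 0xE

P[0]: T = 0x1, S = E(K, T) = 0xF; 0xB ⊕ 0xF = 0x4.
P[1]: T = 0x2, S = E(K, T) = 0xC; 0x1 ⊕ 0xC = 0xD.
P[2]: T = 0x3, S = E(K, T) = 0xD; 0x3 ⊕ 0xD = 0xE.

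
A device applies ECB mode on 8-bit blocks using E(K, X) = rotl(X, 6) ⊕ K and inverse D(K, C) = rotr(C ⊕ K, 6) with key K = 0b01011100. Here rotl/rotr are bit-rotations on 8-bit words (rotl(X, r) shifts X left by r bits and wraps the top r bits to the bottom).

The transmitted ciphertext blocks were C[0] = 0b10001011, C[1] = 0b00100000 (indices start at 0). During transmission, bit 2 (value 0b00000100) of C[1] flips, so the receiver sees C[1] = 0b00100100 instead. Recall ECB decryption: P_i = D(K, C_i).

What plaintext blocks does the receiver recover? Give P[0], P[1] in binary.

Only C[1] changed, to 0b00100100. In ECB, a change in C_i affects only P_i. Decrypting the received ciphertext:
P[0]: D(K, 0b10001011) = 0b01011111.
P[1]: D(K, 0b00100100) = 0b11100001.
Blocks that differ from the original plaintext: P[1].

P[0] = 0b01011111, P[1] = 0b11100001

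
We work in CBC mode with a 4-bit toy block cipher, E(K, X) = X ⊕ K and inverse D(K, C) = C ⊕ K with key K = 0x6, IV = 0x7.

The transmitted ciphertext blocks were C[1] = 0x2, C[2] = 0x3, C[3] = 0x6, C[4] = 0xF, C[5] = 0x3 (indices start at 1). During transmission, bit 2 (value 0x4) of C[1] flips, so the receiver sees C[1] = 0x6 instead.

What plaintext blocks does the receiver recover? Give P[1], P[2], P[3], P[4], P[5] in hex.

P[1] = 0x7, P[2] = 0x3, P[3] = 0x3, P[4] = 0xF, P[5] = 0xA

CBC decryption: P_i = D(K, C_i) ⊕ C_{i−1}, with C_{0} = IV.
Only C[1] changed, to 0x6. In CBC, a change in C_i garbles P_i and flips the same bit in P_{i+1}. Decrypting the received ciphertext:
P[1]: D(K, 0x6) = 0x0; 0x0 ⊕ 0x7 = 0x7.
P[2]: D(K, 0x3) = 0x5; 0x5 ⊕ 0x6 = 0x3.
P[3]: D(K, 0x6) = 0x0; 0x0 ⊕ 0x3 = 0x3.
P[4]: D(K, 0xF) = 0x9; 0x9 ⊕ 0x6 = 0xF.
P[5]: D(K, 0x3) = 0x5; 0x5 ⊕ 0xF = 0xA.
Blocks that differ from the original plaintext: P[1], P[2].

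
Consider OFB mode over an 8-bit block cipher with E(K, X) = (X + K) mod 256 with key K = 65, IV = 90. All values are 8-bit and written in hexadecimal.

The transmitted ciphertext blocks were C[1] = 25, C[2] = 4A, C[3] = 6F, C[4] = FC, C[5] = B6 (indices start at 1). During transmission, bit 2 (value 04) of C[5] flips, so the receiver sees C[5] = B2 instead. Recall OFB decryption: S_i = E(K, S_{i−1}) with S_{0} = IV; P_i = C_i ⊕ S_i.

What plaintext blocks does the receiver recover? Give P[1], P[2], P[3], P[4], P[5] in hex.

Only C[5] changed, to B2. In OFB, a change in C_i flips the same bit in P_i only; the keystream is unaffected. Decrypting the received ciphertext:
P[1]: S = E(K, 90) = F5; 25 ⊕ F5 = D0.
P[2]: S = E(K, F5) = 5A; 4A ⊕ 5A = 10.
P[3]: S = E(K, 5A) = BF; 6F ⊕ BF = D0.
P[4]: S = E(K, BF) = 24; FC ⊕ 24 = D8.
P[5]: S = E(K, 24) = 89; B2 ⊕ 89 = 3B.
Blocks that differ from the original plaintext: P[5].

P[1] = D0, P[2] = 10, P[3] = D0, P[4] = D8, P[5] = 3B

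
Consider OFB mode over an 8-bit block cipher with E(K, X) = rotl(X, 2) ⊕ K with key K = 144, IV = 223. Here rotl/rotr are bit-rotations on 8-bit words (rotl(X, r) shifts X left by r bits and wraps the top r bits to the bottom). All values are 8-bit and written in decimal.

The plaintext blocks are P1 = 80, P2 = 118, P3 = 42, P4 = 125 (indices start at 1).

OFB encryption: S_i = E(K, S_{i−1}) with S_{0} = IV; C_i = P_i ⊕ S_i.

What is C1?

C1: S = E(K, 223) = 239; 80 ⊕ 239 = 191.

C1 = 191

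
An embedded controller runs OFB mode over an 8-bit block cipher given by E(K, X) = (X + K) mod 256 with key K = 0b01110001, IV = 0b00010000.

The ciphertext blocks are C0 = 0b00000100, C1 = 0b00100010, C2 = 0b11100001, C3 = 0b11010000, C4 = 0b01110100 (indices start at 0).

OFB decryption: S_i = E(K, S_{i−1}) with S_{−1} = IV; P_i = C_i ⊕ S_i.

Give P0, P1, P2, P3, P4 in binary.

P0 = 0b10000101, P1 = 0b11010000, P2 = 0b10000010, P3 = 0b00000100, P4 = 0b00110001

P0: S = E(K, 0b00010000) = 0b10000001; 0b00000100 ⊕ 0b10000001 = 0b10000101.
P1: S = E(K, 0b10000001) = 0b11110010; 0b00100010 ⊕ 0b11110010 = 0b11010000.
P2: S = E(K, 0b11110010) = 0b01100011; 0b11100001 ⊕ 0b01100011 = 0b10000010.
P3: S = E(K, 0b01100011) = 0b11010100; 0b11010000 ⊕ 0b11010100 = 0b00000100.
P4: S = E(K, 0b11010100) = 0b01000101; 0b01110100 ⊕ 0b01000101 = 0b00110001.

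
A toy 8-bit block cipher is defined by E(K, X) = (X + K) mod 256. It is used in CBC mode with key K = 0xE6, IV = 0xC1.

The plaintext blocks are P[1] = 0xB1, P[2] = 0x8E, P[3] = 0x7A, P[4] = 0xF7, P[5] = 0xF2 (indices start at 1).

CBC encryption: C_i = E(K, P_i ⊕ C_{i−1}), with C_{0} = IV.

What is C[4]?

C[4] = 0x43

C[1]: P[1] ⊕ 0xC1 = 0x70; E(K, 0x70) = 0x56.
C[2]: P[2] ⊕ 0x56 = 0xD8; E(K, 0xD8) = 0xBE.
C[3]: P[3] ⊕ 0xBE = 0xC4; E(K, 0xC4) = 0xAA.
C[4]: P[4] ⊕ 0xAA = 0x5D; E(K, 0x5D) = 0x43.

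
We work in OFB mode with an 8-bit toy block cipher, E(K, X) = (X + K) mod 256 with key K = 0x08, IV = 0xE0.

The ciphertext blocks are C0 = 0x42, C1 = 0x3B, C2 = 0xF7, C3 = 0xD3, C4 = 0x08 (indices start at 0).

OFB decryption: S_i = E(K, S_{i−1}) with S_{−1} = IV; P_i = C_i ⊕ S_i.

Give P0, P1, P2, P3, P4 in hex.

P0: S = E(K, 0xE0) = 0xE8; 0x42 ⊕ 0xE8 = 0xAA.
P1: S = E(K, 0xE8) = 0xF0; 0x3B ⊕ 0xF0 = 0xCB.
P2: S = E(K, 0xF0) = 0xF8; 0xF7 ⊕ 0xF8 = 0x0F.
P3: S = E(K, 0xF8) = 0x00; 0xD3 ⊕ 0x00 = 0xD3.
P4: S = E(K, 0x00) = 0x08; 0x08 ⊕ 0x08 = 0x00.

P0 = 0xAA, P1 = 0xCB, P2 = 0x0F, P3 = 0xD3, P4 = 0x00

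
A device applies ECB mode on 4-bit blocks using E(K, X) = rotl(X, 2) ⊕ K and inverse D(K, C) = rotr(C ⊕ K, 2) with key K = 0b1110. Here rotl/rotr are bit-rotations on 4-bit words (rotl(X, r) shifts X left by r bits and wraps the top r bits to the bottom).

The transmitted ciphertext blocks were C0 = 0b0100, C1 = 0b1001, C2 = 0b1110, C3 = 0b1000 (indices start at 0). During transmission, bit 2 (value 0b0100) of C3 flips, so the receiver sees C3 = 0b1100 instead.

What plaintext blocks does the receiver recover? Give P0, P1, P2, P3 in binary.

ECB decryption: P_i = D(K, C_i).
Only C3 changed, to 0b1100. In ECB, a change in C_i affects only P_i. Decrypting the received ciphertext:
P0: D(K, 0b0100) = 0b1010.
P1: D(K, 0b1001) = 0b1101.
P2: D(K, 0b1110) = 0b0000.
P3: D(K, 0b1100) = 0b1000.
Blocks that differ from the original plaintext: P3.

P0 = 0b1010, P1 = 0b1101, P2 = 0b0000, P3 = 0b1000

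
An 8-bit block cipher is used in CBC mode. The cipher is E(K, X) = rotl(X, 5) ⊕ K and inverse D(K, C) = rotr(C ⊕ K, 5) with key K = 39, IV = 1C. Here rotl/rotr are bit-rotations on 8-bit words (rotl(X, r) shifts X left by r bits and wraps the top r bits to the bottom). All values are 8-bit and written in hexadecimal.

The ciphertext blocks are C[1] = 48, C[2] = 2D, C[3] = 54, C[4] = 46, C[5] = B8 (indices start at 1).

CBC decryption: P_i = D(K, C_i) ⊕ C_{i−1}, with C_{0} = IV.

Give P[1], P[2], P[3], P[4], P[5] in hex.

P[1]: D(K, 48) = 8B; 8B ⊕ 1C = 97.
P[2]: D(K, 2D) = A0; A0 ⊕ 48 = E8.
P[3]: D(K, 54) = 6B; 6B ⊕ 2D = 46.
P[4]: D(K, 46) = FB; FB ⊕ 54 = AF.
P[5]: D(K, B8) = 0C; 0C ⊕ 46 = 4A.

P[1] = 97, P[2] = E8, P[3] = 46, P[4] = AF, P[5] = 4A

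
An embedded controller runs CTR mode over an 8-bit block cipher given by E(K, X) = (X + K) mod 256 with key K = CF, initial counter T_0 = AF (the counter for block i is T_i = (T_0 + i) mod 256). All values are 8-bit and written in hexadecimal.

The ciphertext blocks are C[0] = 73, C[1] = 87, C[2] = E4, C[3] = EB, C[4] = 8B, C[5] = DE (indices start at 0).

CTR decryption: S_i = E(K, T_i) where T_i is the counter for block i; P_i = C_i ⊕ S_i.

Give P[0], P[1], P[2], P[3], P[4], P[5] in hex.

P[0] = 0D, P[1] = F8, P[2] = 64, P[3] = 6A, P[4] = 09, P[5] = 5D

P[0]: T = AF, S = E(K, T) = 7E; 73 ⊕ 7E = 0D.
P[1]: T = B0, S = E(K, T) = 7F; 87 ⊕ 7F = F8.
P[2]: T = B1, S = E(K, T) = 80; E4 ⊕ 80 = 64.
P[3]: T = B2, S = E(K, T) = 81; EB ⊕ 81 = 6A.
P[4]: T = B3, S = E(K, T) = 82; 8B ⊕ 82 = 09.
P[5]: T = B4, S = E(K, T) = 83; DE ⊕ 83 = 5D.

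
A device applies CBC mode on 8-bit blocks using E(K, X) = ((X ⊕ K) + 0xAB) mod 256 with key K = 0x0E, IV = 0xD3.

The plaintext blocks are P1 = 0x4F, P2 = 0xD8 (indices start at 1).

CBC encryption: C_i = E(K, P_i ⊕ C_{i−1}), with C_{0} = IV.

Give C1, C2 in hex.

C1 = 0x3D, C2 = 0x96

C1: P1 ⊕ 0xD3 = 0x9C; E(K, 0x9C) = 0x3D.
C2: P2 ⊕ 0x3D = 0xE5; E(K, 0xE5) = 0x96.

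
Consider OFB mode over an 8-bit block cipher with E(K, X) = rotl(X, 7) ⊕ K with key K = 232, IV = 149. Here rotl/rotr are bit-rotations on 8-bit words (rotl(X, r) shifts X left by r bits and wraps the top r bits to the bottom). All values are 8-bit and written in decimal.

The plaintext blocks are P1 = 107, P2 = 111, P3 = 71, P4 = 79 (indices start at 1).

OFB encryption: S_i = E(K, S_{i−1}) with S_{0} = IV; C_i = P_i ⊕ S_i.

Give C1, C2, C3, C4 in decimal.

C1 = 73, C2 = 150, C3 = 83, C4 = 173

C1: S = E(K, 149) = 34; 107 ⊕ 34 = 73.
C2: S = E(K, 34) = 249; 111 ⊕ 249 = 150.
C3: S = E(K, 249) = 20; 71 ⊕ 20 = 83.
C4: S = E(K, 20) = 226; 79 ⊕ 226 = 173.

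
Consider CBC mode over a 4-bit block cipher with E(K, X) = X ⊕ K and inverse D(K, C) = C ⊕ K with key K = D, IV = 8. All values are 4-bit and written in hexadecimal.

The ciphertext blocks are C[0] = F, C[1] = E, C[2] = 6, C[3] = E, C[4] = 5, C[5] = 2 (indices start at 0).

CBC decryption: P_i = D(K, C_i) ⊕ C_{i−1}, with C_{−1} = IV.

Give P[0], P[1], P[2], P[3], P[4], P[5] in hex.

P[0]: D(K, F) = 2; 2 ⊕ 8 = A.
P[1]: D(K, E) = 3; 3 ⊕ F = C.
P[2]: D(K, 6) = B; B ⊕ E = 5.
P[3]: D(K, E) = 3; 3 ⊕ 6 = 5.
P[4]: D(K, 5) = 8; 8 ⊕ E = 6.
P[5]: D(K, 2) = F; F ⊕ 5 = A.

P[0] = A, P[1] = C, P[2] = 5, P[3] = 5, P[4] = 6, P[5] = A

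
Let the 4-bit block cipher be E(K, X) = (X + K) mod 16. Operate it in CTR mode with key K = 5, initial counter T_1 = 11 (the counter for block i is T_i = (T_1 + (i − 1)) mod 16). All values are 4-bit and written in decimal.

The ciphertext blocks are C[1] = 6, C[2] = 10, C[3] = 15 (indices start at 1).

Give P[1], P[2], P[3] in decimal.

CTR decryption: S_i = E(K, T_i) where T_i is the counter for block i; P_i = C_i ⊕ S_i.
P[1]: T = 11, S = E(K, T) = 0; 6 ⊕ 0 = 6.
P[2]: T = 12, S = E(K, T) = 1; 10 ⊕ 1 = 11.
P[3]: T = 13, S = E(K, T) = 2; 15 ⊕ 2 = 13.

P[1] = 6, P[2] = 11, P[3] = 13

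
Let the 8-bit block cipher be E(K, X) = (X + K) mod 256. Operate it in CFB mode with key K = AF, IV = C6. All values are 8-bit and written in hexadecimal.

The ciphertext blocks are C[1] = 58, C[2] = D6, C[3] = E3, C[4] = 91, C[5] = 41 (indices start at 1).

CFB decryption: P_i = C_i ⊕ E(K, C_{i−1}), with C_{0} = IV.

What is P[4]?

P[4] = 03

P[4]: E(K, E3) = 92; 91 ⊕ 92 = 03.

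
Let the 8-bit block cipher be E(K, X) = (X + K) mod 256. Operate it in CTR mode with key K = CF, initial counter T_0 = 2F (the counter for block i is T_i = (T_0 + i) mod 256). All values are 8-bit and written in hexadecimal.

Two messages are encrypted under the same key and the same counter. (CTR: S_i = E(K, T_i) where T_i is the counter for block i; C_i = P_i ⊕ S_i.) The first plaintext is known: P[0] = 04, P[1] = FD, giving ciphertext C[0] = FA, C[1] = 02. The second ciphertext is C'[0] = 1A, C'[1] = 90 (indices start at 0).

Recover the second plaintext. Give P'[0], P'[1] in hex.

In CTR with a reused counter, both messages share the same keystream S_i, so C_i ⊕ C'_i = P_i ⊕ P'_i and thus P'_i = P_i ⊕ C_i ⊕ C'_i.
P'[0]: 04 ⊕ FA ⊕ 1A = E4.
P'[1]: FD ⊕ 02 ⊕ 90 = 6F.

P'[0] = E4, P'[1] = 6F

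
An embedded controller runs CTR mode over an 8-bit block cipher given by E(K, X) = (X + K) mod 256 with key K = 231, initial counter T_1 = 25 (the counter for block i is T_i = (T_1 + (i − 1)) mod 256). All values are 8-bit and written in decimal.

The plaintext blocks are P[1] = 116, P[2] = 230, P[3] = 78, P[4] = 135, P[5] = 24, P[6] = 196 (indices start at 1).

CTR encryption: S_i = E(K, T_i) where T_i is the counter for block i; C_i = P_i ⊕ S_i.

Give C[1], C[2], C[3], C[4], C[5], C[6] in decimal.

C[1] = 116, C[2] = 231, C[3] = 76, C[4] = 132, C[5] = 28, C[6] = 193

C[1]: T = 25, S = E(K, T) = 0; 116 ⊕ 0 = 116.
C[2]: T = 26, S = E(K, T) = 1; 230 ⊕ 1 = 231.
C[3]: T = 27, S = E(K, T) = 2; 78 ⊕ 2 = 76.
C[4]: T = 28, S = E(K, T) = 3; 135 ⊕ 3 = 132.
C[5]: T = 29, S = E(K, T) = 4; 24 ⊕ 4 = 28.
C[6]: T = 30, S = E(K, T) = 5; 196 ⊕ 5 = 193.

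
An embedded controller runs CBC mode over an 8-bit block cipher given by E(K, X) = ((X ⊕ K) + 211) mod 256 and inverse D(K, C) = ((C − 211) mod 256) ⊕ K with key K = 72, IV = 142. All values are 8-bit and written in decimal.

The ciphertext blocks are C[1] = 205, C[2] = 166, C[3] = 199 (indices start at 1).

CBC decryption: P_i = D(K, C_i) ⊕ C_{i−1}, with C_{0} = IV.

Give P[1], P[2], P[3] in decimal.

P[1]: D(K, 205) = 178; 178 ⊕ 142 = 60.
P[2]: D(K, 166) = 155; 155 ⊕ 205 = 86.
P[3]: D(K, 199) = 188; 188 ⊕ 166 = 26.

P[1] = 60, P[2] = 86, P[3] = 26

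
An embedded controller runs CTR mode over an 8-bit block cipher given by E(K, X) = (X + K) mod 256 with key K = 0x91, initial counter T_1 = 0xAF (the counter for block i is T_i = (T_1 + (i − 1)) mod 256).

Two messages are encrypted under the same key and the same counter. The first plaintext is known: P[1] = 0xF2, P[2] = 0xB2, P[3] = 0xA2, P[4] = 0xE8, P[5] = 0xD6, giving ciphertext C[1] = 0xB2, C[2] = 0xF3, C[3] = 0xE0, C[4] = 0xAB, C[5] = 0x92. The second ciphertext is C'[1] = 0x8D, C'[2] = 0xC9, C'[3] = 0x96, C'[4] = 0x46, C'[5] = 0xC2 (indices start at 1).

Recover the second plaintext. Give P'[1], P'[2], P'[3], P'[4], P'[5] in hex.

In CTR with a reused counter, both messages share the same keystream S_i, so C_i ⊕ C'_i = P_i ⊕ P'_i and thus P'_i = P_i ⊕ C_i ⊕ C'_i.
P'[1]: 0xF2 ⊕ 0xB2 ⊕ 0x8D = 0xCD.
P'[2]: 0xB2 ⊕ 0xF3 ⊕ 0xC9 = 0x88.
P'[3]: 0xA2 ⊕ 0xE0 ⊕ 0x96 = 0xD4.
P'[4]: 0xE8 ⊕ 0xAB ⊕ 0x46 = 0x05.
P'[5]: 0xD6 ⊕ 0x92 ⊕ 0xC2 = 0x86.

P'[1] = 0xCD, P'[2] = 0x88, P'[3] = 0xD4, P'[4] = 0x05, P'[5] = 0x86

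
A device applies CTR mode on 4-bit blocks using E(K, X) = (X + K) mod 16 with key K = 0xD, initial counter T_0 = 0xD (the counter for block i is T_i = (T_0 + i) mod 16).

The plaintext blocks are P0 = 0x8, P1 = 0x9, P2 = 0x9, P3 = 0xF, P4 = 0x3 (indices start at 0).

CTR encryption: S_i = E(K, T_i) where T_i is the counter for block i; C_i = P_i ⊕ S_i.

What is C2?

C0: T = 0xD, S = E(K, T) = 0xA; 0x8 ⊕ 0xA = 0x2.
C1: T = 0xE, S = E(K, T) = 0xB; 0x9 ⊕ 0xB = 0x2.
C2: T = 0xF, S = E(K, T) = 0xC; 0x9 ⊕ 0xC = 0x5.

C2 = 0x5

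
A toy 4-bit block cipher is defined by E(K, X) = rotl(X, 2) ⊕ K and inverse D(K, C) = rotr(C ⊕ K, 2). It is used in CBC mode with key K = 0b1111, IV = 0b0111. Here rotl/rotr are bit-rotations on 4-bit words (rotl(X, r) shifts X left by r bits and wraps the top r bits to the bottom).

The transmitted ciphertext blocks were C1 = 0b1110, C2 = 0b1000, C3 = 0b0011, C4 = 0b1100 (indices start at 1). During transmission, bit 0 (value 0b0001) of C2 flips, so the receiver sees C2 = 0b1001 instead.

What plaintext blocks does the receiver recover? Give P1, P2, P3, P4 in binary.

P1 = 0b0011, P2 = 0b0111, P3 = 0b1010, P4 = 0b1111

CBC decryption: P_i = D(K, C_i) ⊕ C_{i−1}, with C_{0} = IV.
Only C2 changed, to 0b1001. In CBC, a change in C_i garbles P_i and flips the same bit in P_{i+1}. Decrypting the received ciphertext:
P1: D(K, 0b1110) = 0b0100; 0b0100 ⊕ 0b0111 = 0b0011.
P2: D(K, 0b1001) = 0b1001; 0b1001 ⊕ 0b1110 = 0b0111.
P3: D(K, 0b0011) = 0b0011; 0b0011 ⊕ 0b1001 = 0b1010.
P4: D(K, 0b1100) = 0b1100; 0b1100 ⊕ 0b0011 = 0b1111.
Blocks that differ from the original plaintext: P2, P3.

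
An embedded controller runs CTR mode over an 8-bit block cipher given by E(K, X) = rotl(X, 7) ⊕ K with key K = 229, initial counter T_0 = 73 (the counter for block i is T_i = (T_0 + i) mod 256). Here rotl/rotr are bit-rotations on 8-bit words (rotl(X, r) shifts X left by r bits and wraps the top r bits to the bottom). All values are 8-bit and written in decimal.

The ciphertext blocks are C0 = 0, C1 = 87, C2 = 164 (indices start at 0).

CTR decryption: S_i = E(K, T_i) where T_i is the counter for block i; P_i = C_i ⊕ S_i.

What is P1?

P1: T = 74, S = E(K, T) = 192; 87 ⊕ 192 = 151.

P1 = 151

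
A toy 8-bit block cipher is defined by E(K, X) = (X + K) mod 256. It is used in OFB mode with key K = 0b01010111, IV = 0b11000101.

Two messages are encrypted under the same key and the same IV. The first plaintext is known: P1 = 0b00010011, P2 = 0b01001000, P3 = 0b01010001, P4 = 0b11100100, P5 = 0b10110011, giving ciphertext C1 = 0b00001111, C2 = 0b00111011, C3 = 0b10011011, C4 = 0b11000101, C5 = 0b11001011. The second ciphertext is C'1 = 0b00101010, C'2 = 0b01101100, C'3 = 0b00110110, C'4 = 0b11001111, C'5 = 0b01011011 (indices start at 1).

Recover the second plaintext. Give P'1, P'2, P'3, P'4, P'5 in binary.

In OFB with a reused IV, both messages share the same keystream S_i, so C_i ⊕ C'_i = P_i ⊕ P'_i and thus P'_i = P_i ⊕ C_i ⊕ C'_i.
P'1: 0b00010011 ⊕ 0b00001111 ⊕ 0b00101010 = 0b00110110.
P'2: 0b01001000 ⊕ 0b00111011 ⊕ 0b01101100 = 0b00011111.
P'3: 0b01010001 ⊕ 0b10011011 ⊕ 0b00110110 = 0b11111100.
P'4: 0b11100100 ⊕ 0b11000101 ⊕ 0b11001111 = 0b11101110.
P'5: 0b10110011 ⊕ 0b11001011 ⊕ 0b01011011 = 0b00100011.

P'1 = 0b00110110, P'2 = 0b00011111, P'3 = 0b11111100, P'4 = 0b11101110, P'5 = 0b00100011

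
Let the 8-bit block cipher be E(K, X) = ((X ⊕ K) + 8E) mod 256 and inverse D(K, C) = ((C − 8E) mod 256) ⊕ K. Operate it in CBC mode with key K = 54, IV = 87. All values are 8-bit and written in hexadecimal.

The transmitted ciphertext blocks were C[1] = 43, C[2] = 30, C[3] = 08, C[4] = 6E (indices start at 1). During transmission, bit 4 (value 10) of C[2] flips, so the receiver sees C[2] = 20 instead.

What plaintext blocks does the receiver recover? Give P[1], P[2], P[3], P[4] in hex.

CBC decryption: P_i = D(K, C_i) ⊕ C_{i−1}, with C_{0} = IV.
Only C[2] changed, to 20. In CBC, a change in C_i garbles P_i and flips the same bit in P_{i+1}. Decrypting the received ciphertext:
P[1]: D(K, 43) = E1; E1 ⊕ 87 = 66.
P[2]: D(K, 20) = C6; C6 ⊕ 43 = 85.
P[3]: D(K, 08) = 2E; 2E ⊕ 20 = 0E.
P[4]: D(K, 6E) = B4; B4 ⊕ 08 = BC.
Blocks that differ from the original plaintext: P[2], P[3].

P[1] = 66, P[2] = 85, P[3] = 0E, P[4] = BC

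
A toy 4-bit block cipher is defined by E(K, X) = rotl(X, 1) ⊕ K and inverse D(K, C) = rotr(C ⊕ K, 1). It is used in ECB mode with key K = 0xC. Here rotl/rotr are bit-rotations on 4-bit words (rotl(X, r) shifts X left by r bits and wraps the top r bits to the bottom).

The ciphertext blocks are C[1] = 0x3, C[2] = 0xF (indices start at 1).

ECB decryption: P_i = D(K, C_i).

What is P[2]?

P[2] = 0x9

P[2]: D(K, 0xF) = 0x9.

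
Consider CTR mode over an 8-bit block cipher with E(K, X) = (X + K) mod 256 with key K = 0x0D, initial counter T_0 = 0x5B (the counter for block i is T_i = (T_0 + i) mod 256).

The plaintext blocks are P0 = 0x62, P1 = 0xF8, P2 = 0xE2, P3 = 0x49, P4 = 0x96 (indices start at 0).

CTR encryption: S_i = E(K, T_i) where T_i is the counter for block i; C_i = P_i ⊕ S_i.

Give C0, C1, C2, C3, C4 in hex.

C0: T = 0x5B, S = E(K, T) = 0x68; 0x62 ⊕ 0x68 = 0x0A.
C1: T = 0x5C, S = E(K, T) = 0x69; 0xF8 ⊕ 0x69 = 0x91.
C2: T = 0x5D, S = E(K, T) = 0x6A; 0xE2 ⊕ 0x6A = 0x88.
C3: T = 0x5E, S = E(K, T) = 0x6B; 0x49 ⊕ 0x6B = 0x22.
C4: T = 0x5F, S = E(K, T) = 0x6C; 0x96 ⊕ 0x6C = 0xFA.

C0 = 0x0A, C1 = 0x91, C2 = 0x88, C3 = 0x22, C4 = 0xFA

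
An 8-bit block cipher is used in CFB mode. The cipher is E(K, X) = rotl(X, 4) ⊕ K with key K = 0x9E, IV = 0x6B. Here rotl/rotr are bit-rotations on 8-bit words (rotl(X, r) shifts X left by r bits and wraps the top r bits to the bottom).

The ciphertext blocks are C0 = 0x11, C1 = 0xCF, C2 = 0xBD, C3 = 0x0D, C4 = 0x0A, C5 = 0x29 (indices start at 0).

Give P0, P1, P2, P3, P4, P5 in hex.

P0 = 0x39, P1 = 0x40, P2 = 0xDF, P3 = 0x48, P4 = 0x44, P5 = 0x17

CFB decryption: P_i = C_i ⊕ E(K, C_{i−1}), with C_{−1} = IV.
P0: E(K, 0x6B) = 0x28; 0x11 ⊕ 0x28 = 0x39.
P1: E(K, 0x11) = 0x8F; 0xCF ⊕ 0x8F = 0x40.
P2: E(K, 0xCF) = 0x62; 0xBD ⊕ 0x62 = 0xDF.
P3: E(K, 0xBD) = 0x45; 0x0D ⊕ 0x45 = 0x48.
P4: E(K, 0x0D) = 0x4E; 0x0A ⊕ 0x4E = 0x44.
P5: E(K, 0x0A) = 0x3E; 0x29 ⊕ 0x3E = 0x17.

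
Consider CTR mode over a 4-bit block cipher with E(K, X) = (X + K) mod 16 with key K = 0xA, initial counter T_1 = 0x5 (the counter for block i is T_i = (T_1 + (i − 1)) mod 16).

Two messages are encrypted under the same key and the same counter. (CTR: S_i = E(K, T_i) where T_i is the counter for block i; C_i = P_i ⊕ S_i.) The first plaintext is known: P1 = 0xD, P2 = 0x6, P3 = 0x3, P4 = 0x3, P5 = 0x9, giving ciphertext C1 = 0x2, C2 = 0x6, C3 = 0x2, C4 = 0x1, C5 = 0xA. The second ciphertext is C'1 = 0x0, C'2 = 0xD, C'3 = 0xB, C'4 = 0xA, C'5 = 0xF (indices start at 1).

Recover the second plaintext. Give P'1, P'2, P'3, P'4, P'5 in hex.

P'1 = 0xF, P'2 = 0xD, P'3 = 0xA, P'4 = 0x8, P'5 = 0xC

In CTR with a reused counter, both messages share the same keystream S_i, so C_i ⊕ C'_i = P_i ⊕ P'_i and thus P'_i = P_i ⊕ C_i ⊕ C'_i.
P'1: 0xD ⊕ 0x2 ⊕ 0x0 = 0xF.
P'2: 0x6 ⊕ 0x6 ⊕ 0xD = 0xD.
P'3: 0x3 ⊕ 0x2 ⊕ 0xB = 0xA.
P'4: 0x3 ⊕ 0x1 ⊕ 0xA = 0x8.
P'5: 0x9 ⊕ 0xA ⊕ 0xF = 0xC.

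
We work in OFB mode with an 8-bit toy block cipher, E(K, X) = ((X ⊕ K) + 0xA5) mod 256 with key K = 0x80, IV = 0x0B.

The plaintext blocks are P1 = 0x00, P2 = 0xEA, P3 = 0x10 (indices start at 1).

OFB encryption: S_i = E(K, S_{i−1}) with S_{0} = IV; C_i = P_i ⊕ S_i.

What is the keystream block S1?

C1: S = E(K, 0x0B) = 0x30; 0x00 ⊕ 0x30 = 0x30.
So S1 = 0x30.

0x30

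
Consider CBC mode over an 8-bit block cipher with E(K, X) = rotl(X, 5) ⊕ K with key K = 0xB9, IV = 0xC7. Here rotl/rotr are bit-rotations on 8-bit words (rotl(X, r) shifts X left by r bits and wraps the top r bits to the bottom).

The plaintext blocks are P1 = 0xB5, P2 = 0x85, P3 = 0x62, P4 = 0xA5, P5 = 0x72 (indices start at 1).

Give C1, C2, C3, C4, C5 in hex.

C1 = 0xF7, C2 = 0xF7, C3 = 0x0B, C4 = 0x6C, C5 = 0x7A

CBC encryption: C_i = E(K, P_i ⊕ C_{i−1}), with C_{0} = IV.
C1: P1 ⊕ 0xC7 = 0x72; E(K, 0x72) = 0xF7.
C2: P2 ⊕ 0xF7 = 0x72; E(K, 0x72) = 0xF7.
C3: P3 ⊕ 0xF7 = 0x95; E(K, 0x95) = 0x0B.
C4: P4 ⊕ 0x0B = 0xAE; E(K, 0xAE) = 0x6C.
C5: P5 ⊕ 0x6C = 0x1E; E(K, 0x1E) = 0x7A.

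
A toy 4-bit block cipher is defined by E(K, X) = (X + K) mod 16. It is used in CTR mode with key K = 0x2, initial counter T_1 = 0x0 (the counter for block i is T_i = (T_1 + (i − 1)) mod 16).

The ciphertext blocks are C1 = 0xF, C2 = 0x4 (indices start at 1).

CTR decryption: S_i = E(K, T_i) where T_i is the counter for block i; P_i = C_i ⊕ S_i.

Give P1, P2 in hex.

P1: T = 0x0, S = E(K, T) = 0x2; 0xF ⊕ 0x2 = 0xD.
P2: T = 0x1, S = E(K, T) = 0x3; 0x4 ⊕ 0x3 = 0x7.

P1 = 0xD, P2 = 0x7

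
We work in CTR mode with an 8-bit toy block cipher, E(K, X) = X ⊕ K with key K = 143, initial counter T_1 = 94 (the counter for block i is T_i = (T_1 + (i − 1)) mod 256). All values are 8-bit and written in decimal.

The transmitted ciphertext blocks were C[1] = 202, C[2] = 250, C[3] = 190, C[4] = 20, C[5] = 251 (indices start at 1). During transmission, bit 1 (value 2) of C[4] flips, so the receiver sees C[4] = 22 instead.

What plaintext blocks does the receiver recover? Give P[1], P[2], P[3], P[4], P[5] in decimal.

CTR decryption: S_i = E(K, T_i) where T_i is the counter for block i; P_i = C_i ⊕ S_i.
Only C[4] changed, to 22. In CTR, a change in C_i flips the same bit in P_i only; the keystream is unaffected. Decrypting the received ciphertext:
P[1]: T = 94, S = E(K, T) = 209; 202 ⊕ 209 = 27.
P[2]: T = 95, S = E(K, T) = 208; 250 ⊕ 208 = 42.
P[3]: T = 96, S = E(K, T) = 239; 190 ⊕ 239 = 81.
P[4]: T = 97, S = E(K, T) = 238; 22 ⊕ 238 = 248.
P[5]: T = 98, S = E(K, T) = 237; 251 ⊕ 237 = 22.
Blocks that differ from the original plaintext: P[4].

P[1] = 27, P[2] = 42, P[3] = 81, P[4] = 248, P[5] = 22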